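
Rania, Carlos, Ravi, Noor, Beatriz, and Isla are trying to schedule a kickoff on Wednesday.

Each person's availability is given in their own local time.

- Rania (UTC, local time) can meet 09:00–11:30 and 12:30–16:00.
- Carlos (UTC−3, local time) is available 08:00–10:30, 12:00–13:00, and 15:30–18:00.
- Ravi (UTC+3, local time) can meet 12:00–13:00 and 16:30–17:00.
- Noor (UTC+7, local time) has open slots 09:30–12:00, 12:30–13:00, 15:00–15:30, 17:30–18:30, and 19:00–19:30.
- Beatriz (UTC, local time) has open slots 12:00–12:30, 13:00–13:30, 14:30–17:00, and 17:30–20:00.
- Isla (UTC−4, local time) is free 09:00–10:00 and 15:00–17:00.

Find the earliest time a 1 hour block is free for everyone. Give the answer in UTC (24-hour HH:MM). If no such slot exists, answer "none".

none

Rania → UTC: 09:00–11:30, 12:30–16:00.
Carlos → UTC: 11:00–13:30, 15:00–16:00, 18:30–21:00.
Ravi → UTC: 09:00–10:00, 13:30–14:00.
Noor → UTC: 02:30–05:00, 05:30–06:00, 08:00–08:30, 10:30–11:30, 12:00–12:30.
Beatriz → UTC: 12:00–12:30, 13:00–13:30, 14:30–17:00, 17:30–20:00.
Isla → UTC: 13:00–14:00, 19:00–21:00.
Rania ∩ Carlos: 11:00–11:30, 12:30–13:30, 15:00–16:00.
Rania ∩ Carlos ∩ Ravi: (none).
Rania ∩ Carlos ∩ Ravi ∩ Noor: (none).
Rania ∩ Carlos ∩ Ravi ∩ Noor ∩ Beatriz: (none).
Rania ∩ Carlos ∩ Ravi ∩ Noor ∩ Beatriz ∩ Isla: (none).
Windows ≥ 60 min: (none).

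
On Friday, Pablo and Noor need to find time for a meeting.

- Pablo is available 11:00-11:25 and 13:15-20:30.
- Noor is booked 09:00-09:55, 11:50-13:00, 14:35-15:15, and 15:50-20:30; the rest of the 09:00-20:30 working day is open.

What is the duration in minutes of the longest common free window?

80 minutes

Noor free within 09:00–20:30: 09:55–11:50, 13:00–14:35, 15:15–15:50.
Pablo ∩ Noor: 11:00–11:25, 13:15–14:35, 15:15–15:50.
Common window lengths: 25, 80, 35 min; longest is 80.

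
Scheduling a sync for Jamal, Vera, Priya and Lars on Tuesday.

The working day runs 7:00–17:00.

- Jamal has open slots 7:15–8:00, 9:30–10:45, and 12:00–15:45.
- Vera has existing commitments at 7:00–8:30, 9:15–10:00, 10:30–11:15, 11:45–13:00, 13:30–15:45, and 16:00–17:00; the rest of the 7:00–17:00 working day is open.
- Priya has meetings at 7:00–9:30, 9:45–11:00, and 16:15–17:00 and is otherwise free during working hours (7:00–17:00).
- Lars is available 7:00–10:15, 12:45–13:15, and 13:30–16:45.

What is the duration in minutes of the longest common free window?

15 minutes

Vera free within 07:00–17:00: 08:30–09:15, 10:00–10:30, 11:15–11:45, 13:00–13:30, 15:45–16:00.
Priya free within 07:00–17:00: 09:30–09:45, 11:00–16:15.
Jamal ∩ Vera: 10:00–10:30, 13:00–13:30.
Jamal ∩ Vera ∩ Priya: 13:00–13:30.
Jamal ∩ Vera ∩ Priya ∩ Lars: 13:00–13:15.
Single common window of 15 minutes.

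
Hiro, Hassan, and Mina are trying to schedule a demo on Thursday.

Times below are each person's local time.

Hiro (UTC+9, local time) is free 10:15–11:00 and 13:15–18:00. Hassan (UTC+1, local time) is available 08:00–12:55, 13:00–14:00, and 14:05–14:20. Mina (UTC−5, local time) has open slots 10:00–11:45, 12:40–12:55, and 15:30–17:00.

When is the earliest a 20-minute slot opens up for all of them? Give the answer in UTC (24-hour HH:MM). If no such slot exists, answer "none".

Hiro → UTC: 01:15–02:00, 04:15–09:00.
Hassan → UTC: 07:00–11:55, 12:00–13:00, 13:05–13:20.
Mina → UTC: 15:00–16:45, 17:40–17:55, 20:30–22:00.
Hiro ∩ Hassan: 07:00–09:00.
Hiro ∩ Hassan ∩ Mina: (none).
Windows ≥ 20 min: (none).

none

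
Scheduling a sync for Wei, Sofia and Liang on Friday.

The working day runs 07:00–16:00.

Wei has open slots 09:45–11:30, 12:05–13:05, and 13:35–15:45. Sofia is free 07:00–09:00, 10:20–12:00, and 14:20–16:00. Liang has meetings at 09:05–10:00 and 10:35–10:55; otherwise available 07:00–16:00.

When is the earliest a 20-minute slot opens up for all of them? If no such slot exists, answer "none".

10:55

Liang free within 07:00–16:00: 07:00–09:05, 10:00–10:35, 10:55–16:00.
Wei ∩ Sofia: 10:20–11:30, 14:20–15:45.
Wei ∩ Sofia ∩ Liang: 10:20–10:35, 10:55–11:30, 14:20–15:45.
Windows ≥ 20 min: 10:55–11:30, 14:20–15:45.
Earliest such window starts at 10:55.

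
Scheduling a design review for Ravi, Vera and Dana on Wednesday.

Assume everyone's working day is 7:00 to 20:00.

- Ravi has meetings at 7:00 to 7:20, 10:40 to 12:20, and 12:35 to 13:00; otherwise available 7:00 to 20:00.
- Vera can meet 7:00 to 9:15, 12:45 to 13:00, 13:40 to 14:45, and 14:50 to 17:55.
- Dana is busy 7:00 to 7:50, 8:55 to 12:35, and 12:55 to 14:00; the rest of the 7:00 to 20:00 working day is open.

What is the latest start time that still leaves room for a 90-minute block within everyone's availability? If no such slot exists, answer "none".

16:25

Ravi free within 07:00–20:00: 07:20–10:40, 12:20–12:35, 13:00–20:00.
Dana free within 07:00–20:00: 07:50–08:55, 12:35–12:55, 14:00–20:00.
Ravi ∩ Vera: 07:20–09:15, 13:40–14:45, 14:50–17:55.
Ravi ∩ Vera ∩ Dana: 07:50–08:55, 14:00–14:45, 14:50–17:55.
Windows ≥ 90 min: 14:50–17:55.
Latest start in the last window 14:50–17:55 is 17:55 − 90 min = 16:25.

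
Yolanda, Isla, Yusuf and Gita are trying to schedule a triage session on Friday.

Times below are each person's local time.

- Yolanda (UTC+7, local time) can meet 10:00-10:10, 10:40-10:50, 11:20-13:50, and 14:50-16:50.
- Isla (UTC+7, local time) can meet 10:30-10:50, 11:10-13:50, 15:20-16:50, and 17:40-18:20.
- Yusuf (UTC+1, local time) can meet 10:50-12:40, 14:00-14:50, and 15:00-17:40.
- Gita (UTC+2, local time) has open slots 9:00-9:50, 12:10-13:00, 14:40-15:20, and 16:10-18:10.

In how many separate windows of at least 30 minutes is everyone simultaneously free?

0

Yolanda → UTC: 03:00–03:10, 03:40–03:50, 04:20–06:50, 07:50–09:50.
Isla → UTC: 03:30–03:50, 04:10–06:50, 08:20–09:50, 10:40–11:20.
Yusuf → UTC: 09:50–11:40, 13:00–13:50, 14:00–16:40.
Gita → UTC: 07:00–07:50, 10:10–11:00, 12:40–13:20, 14:10–16:10.
Yolanda ∩ Isla: 03:40–03:50, 04:20–06:50, 08:20–09:50.
Yolanda ∩ Isla ∩ Yusuf: (none).
Yolanda ∩ Isla ∩ Yusuf ∩ Gita: (none).
Windows ≥ 30 min: (none).
That's 0 windows.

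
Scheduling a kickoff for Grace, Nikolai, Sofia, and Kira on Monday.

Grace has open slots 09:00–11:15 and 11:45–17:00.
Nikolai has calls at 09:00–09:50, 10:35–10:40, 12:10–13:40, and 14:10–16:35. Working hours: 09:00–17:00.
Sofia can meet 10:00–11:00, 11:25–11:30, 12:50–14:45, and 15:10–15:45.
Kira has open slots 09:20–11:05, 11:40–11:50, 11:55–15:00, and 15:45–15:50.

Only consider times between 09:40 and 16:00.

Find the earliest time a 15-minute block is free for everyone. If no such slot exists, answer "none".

Nikolai free within 09:00–17:00: 09:50–10:35, 10:40–12:10, 13:40–14:10, 16:35–17:00.
Grace ∩ Nikolai: 09:50–10:35, 10:40–11:15, 11:45–12:10, 13:40–14:10, 16:35–17:00.
Grace ∩ Nikolai ∩ Sofia: 10:00–10:35, 10:40–11:00, 13:40–14:10.
Grace ∩ Nikolai ∩ Sofia ∩ Kira: 10:00–10:35, 10:40–11:00, 13:40–14:10.
Restricted to 09:40–16:00: 10:00–10:35, 10:40–11:00, 13:40–14:10.
Windows ≥ 15 min: 10:00–10:35, 10:40–11:00, 13:40–14:10.
Earliest such window starts at 10:00.

10:00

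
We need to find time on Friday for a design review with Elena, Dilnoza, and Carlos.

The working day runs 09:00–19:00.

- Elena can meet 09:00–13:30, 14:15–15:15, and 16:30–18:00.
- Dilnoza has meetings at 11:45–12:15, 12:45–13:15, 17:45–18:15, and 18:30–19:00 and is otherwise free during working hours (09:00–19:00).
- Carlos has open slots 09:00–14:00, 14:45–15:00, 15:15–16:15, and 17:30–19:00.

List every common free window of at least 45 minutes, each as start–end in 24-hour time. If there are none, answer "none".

09:00–11:45

Dilnoza free within 09:00–19:00: 09:00–11:45, 12:15–12:45, 13:15–17:45, 18:15–18:30.
Elena ∩ Dilnoza: 09:00–11:45, 12:15–12:45, 13:15–13:30, 14:15–15:15, 16:30–17:45.
Elena ∩ Dilnoza ∩ Carlos: 09:00–11:45, 12:15–12:45, 13:15–13:30, 14:45–15:00, 17:30–17:45.
Windows ≥ 45 min: 09:00–11:45.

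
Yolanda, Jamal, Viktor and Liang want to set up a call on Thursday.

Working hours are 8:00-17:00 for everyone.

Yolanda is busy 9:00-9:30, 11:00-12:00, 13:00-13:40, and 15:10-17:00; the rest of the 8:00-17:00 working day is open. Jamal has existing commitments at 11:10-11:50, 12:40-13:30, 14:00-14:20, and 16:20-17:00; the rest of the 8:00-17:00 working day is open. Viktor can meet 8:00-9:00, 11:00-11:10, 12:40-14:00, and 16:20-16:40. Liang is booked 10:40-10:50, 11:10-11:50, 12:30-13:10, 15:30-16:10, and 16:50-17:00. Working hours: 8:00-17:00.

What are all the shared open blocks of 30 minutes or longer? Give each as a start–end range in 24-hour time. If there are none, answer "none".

Yolanda free within 08:00–17:00: 08:00–09:00, 09:30–11:00, 12:00–13:00, 13:40–15:10.
Jamal free within 08:00–17:00: 08:00–11:10, 11:50–12:40, 13:30–14:00, 14:20–16:20.
Liang free within 08:00–17:00: 08:00–10:40, 10:50–11:10, 11:50–12:30, 13:10–15:30, 16:10–16:50.
Yolanda ∩ Jamal: 08:00–09:00, 09:30–11:00, 12:00–12:40, 13:40–14:00, 14:20–15:10.
Yolanda ∩ Jamal ∩ Viktor: 08:00–09:00, 13:40–14:00.
Yolanda ∩ Jamal ∩ Viktor ∩ Liang: 08:00–09:00, 13:40–14:00.
Windows ≥ 30 min: 08:00–09:00.

08:00–09:00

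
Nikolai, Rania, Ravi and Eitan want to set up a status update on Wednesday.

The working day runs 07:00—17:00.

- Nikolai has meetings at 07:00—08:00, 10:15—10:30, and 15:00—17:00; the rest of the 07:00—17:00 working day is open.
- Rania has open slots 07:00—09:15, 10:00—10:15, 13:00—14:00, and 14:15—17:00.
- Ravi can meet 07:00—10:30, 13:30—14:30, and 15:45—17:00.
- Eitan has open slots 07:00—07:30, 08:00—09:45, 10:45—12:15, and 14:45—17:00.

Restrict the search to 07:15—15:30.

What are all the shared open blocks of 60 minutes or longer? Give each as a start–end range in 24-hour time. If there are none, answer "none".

Nikolai free within 07:00–17:00: 08:00–10:15, 10:30–15:00.
Nikolai ∩ Rania: 08:00–09:15, 10:00–10:15, 13:00–14:00, 14:15–15:00.
Nikolai ∩ Rania ∩ Ravi: 08:00–09:15, 10:00–10:15, 13:30–14:00, 14:15–14:30.
Nikolai ∩ Rania ∩ Ravi ∩ Eitan: 08:00–09:15.
Restricted to 07:15–15:30: 08:00–09:15.
Windows ≥ 60 min: 08:00–09:15.

08:00–09:15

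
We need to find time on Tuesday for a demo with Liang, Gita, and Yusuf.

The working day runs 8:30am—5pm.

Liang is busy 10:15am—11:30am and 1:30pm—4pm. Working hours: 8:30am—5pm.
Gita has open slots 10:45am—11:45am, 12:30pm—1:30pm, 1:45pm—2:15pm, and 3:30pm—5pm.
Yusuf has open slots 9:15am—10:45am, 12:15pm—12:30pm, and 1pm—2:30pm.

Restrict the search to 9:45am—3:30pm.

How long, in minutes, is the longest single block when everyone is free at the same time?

30 minutes

Liang free within 08:30–17:00: 08:30–10:15, 11:30–13:30, 16:00–17:00.
Liang ∩ Gita: 11:30–11:45, 12:30–13:30, 16:00–17:00.
Liang ∩ Gita ∩ Yusuf: 13:00–13:30.
Restricted to 09:45–15:30: 13:00–13:30.
Single common window of 30 minutes.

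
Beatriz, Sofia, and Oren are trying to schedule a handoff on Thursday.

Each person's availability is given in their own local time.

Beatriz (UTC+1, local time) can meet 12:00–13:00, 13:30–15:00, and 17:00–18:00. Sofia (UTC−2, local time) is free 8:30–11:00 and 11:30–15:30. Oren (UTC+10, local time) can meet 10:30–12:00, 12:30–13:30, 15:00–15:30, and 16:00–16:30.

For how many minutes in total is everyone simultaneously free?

0 minutes

Beatriz → UTC: 11:00–12:00, 12:30–14:00, 16:00–17:00.
Sofia → UTC: 10:30–13:00, 13:30–17:30.
Oren → UTC: 00:30–02:00, 02:30–03:30, 05:00–05:30, 06:00–06:30.
Beatriz ∩ Sofia: 11:00–12:00, 12:30–13:00, 13:30–14:00, 16:00–17:00.
Beatriz ∩ Sofia ∩ Oren: (none).
Total common minutes: 0.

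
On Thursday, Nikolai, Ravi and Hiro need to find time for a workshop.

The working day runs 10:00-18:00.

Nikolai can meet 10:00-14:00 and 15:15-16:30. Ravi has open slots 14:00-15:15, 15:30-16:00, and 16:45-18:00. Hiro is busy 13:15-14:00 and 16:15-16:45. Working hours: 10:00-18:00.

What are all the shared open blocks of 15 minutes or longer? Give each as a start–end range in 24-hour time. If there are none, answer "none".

15:30–16:00

Hiro free within 10:00–18:00: 10:00–13:15, 14:00–16:15, 16:45–18:00.
Nikolai ∩ Ravi: 15:30–16:00.
Nikolai ∩ Ravi ∩ Hiro: 15:30–16:00.
Windows ≥ 15 min: 15:30–16:00.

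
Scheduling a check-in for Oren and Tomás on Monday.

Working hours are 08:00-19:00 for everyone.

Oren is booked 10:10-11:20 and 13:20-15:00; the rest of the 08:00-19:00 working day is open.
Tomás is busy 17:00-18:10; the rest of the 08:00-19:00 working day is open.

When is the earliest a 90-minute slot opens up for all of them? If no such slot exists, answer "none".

08:00

Oren free within 08:00–19:00: 08:00–10:10, 11:20–13:20, 15:00–19:00.
Tomás free within 08:00–19:00: 08:00–17:00, 18:10–19:00.
Oren ∩ Tomás: 08:00–10:10, 11:20–13:20, 15:00–17:00, 18:10–19:00.
Windows ≥ 90 min: 08:00–10:10, 11:20–13:20, 15:00–17:00.
Earliest such window starts at 08:00.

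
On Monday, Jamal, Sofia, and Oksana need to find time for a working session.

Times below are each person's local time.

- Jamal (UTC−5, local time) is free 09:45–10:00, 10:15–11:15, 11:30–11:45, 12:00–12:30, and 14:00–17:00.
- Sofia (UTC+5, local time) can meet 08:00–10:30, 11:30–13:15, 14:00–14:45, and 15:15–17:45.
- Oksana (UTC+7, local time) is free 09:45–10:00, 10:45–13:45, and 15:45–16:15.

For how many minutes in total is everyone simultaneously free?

0 minutes

Jamal → UTC: 14:45–15:00, 15:15–16:15, 16:30–16:45, 17:00–17:30, 19:00–22:00.
Sofia → UTC: 03:00–05:30, 06:30–08:15, 09:00–09:45, 10:15–12:45.
Oksana → UTC: 02:45–03:00, 03:45–06:45, 08:45–09:15.
Jamal ∩ Sofia: (none).
Jamal ∩ Sofia ∩ Oksana: (none).
Total common minutes: 0.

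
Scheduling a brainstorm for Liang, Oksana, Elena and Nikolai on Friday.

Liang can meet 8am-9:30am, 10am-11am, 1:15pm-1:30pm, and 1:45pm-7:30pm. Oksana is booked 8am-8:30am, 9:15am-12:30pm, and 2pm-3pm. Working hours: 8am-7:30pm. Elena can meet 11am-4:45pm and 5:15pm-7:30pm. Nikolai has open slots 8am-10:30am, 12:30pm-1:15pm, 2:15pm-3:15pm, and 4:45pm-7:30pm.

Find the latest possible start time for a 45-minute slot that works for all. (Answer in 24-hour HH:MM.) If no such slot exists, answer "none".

Oksana free within 08:00–19:30: 08:30–09:15, 12:30–14:00, 15:00–19:30.
Liang ∩ Oksana: 08:30–09:15, 13:15–13:30, 13:45–14:00, 15:00–19:30.
Liang ∩ Oksana ∩ Elena: 13:15–13:30, 13:45–14:00, 15:00–16:45, 17:15–19:30.
Liang ∩ Oksana ∩ Elena ∩ Nikolai: 15:00–15:15, 17:15–19:30.
Windows ≥ 45 min: 17:15–19:30.
Latest start in the last window 17:15–19:30 is 19:30 − 45 min = 18:45.

18:45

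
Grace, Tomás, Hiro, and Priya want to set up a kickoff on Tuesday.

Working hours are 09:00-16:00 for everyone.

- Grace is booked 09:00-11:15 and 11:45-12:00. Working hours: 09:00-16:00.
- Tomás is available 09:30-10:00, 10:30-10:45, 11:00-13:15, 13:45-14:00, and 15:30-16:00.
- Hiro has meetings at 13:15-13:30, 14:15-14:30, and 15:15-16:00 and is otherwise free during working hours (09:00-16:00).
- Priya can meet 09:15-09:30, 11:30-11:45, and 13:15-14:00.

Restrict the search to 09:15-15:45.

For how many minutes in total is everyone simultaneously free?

Grace free within 09:00–16:00: 11:15–11:45, 12:00–16:00.
Hiro free within 09:00–16:00: 09:00–13:15, 13:30–14:15, 14:30–15:15.
Grace ∩ Tomás: 11:15–11:45, 12:00–13:15, 13:45–14:00, 15:30–16:00.
Grace ∩ Tomás ∩ Hiro: 11:15–11:45, 12:00–13:15, 13:45–14:00.
Grace ∩ Tomás ∩ Hiro ∩ Priya: 11:30–11:45, 13:45–14:00.
Restricted to 09:15–15:45: 11:30–11:45, 13:45–14:00.
Total common minutes: 15 + 15 = 30.

30 minutes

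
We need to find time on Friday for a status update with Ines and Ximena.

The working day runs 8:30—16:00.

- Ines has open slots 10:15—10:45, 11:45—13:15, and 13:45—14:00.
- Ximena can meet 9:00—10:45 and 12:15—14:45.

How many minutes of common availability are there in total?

Ines ∩ Ximena: 10:15–10:45, 12:15–13:15, 13:45–14:00.
Total common minutes: 30 + 60 + 15 = 105.

105 minutes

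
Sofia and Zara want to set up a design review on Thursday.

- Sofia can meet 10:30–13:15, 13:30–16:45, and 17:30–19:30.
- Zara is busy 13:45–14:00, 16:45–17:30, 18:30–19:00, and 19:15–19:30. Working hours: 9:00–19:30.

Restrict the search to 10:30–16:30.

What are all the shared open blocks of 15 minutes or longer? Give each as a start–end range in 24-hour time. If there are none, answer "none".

Zara free within 09:00–19:30: 09:00–13:45, 14:00–16:45, 17:30–18:30, 19:00–19:15.
Sofia ∩ Zara: 10:30–13:15, 13:30–13:45, 14:00–16:45, 17:30–18:30, 19:00–19:15.
Restricted to 10:30–16:30: 10:30–13:15, 13:30–13:45, 14:00–16:30.
Windows ≥ 15 min: 10:30–13:15, 13:30–13:45, 14:00–16:30.

10:30–13:15, 13:30–13:45, 14:00–16:30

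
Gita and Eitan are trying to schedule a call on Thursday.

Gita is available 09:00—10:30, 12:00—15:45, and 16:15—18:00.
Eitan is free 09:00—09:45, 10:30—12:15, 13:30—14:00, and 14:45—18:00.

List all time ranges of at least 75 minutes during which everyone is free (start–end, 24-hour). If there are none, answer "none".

16:15–18:00

Gita ∩ Eitan: 09:00–09:45, 12:00–12:15, 13:30–14:00, 14:45–15:45, 16:15–18:00.
Windows ≥ 75 min: 16:15–18:00.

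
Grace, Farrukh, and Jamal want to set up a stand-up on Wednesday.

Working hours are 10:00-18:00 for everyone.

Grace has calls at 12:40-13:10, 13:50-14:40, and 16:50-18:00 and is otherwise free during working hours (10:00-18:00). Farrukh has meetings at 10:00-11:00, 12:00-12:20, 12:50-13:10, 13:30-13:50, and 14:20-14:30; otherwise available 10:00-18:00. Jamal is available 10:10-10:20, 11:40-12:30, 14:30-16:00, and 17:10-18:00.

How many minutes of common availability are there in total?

110 minutes

Grace free within 10:00–18:00: 10:00–12:40, 13:10–13:50, 14:40–16:50.
Farrukh free within 10:00–18:00: 11:00–12:00, 12:20–12:50, 13:10–13:30, 13:50–14:20, 14:30–18:00.
Grace ∩ Farrukh: 11:00–12:00, 12:20–12:40, 13:10–13:30, 14:40–16:50.
Grace ∩ Farrukh ∩ Jamal: 11:40–12:00, 12:20–12:30, 14:40–16:00.
Total common minutes: 20 + 10 + 80 = 110.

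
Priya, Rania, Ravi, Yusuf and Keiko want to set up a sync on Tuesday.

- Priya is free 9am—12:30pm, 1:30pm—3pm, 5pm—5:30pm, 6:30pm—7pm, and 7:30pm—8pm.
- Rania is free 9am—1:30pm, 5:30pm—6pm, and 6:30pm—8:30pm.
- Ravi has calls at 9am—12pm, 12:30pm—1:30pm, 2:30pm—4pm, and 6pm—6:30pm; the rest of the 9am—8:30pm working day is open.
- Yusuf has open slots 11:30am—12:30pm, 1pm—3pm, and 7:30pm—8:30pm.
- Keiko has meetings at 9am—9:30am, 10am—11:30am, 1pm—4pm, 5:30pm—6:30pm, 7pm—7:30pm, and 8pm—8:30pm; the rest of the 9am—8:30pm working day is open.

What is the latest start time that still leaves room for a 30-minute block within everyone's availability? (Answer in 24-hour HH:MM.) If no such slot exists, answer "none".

19:30

Ravi free within 09:00–20:30: 12:00–12:30, 13:30–14:30, 16:00–18:00, 18:30–20:30.
Keiko free within 09:00–20:30: 09:30–10:00, 11:30–13:00, 16:00–17:30, 18:30–19:00, 19:30–20:00.
Priya ∩ Rania: 09:00–12:30, 18:30–19:00, 19:30–20:00.
Priya ∩ Rania ∩ Ravi: 12:00–12:30, 18:30–19:00, 19:30–20:00.
Priya ∩ Rania ∩ Ravi ∩ Yusuf: 12:00–12:30, 19:30–20:00.
Priya ∩ Rania ∩ Ravi ∩ Yusuf ∩ Keiko: 12:00–12:30, 19:30–20:00.
Windows ≥ 30 min: 12:00–12:30, 19:30–20:00.
Latest start in the last window 19:30–20:00 is 20:00 − 30 min = 19:30.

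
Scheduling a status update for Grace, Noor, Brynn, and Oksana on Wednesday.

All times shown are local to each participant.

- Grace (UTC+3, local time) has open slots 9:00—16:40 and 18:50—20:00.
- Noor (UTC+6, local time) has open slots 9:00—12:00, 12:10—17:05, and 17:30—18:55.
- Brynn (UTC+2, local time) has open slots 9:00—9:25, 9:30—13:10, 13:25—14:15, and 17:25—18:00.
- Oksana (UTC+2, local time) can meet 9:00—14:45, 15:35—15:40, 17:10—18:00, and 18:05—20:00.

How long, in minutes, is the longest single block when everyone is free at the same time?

Grace → UTC: 06:00–13:40, 15:50–17:00.
Noor → UTC: 03:00–06:00, 06:10–11:05, 11:30–12:55.
Brynn → UTC: 07:00–07:25, 07:30–11:10, 11:25–12:15, 15:25–16:00.
Oksana → UTC: 07:00–12:45, 13:35–13:40, 15:10–16:00, 16:05–18:00.
Grace ∩ Noor: 06:10–11:05, 11:30–12:55.
Grace ∩ Noor ∩ Brynn: 07:00–07:25, 07:30–11:05, 11:30–12:15.
Grace ∩ Noor ∩ Brynn ∩ Oksana: 07:00–07:25, 07:30–11:05, 11:30–12:15.
Common window lengths: 25, 215, 45 min; longest is 215.

215 minutes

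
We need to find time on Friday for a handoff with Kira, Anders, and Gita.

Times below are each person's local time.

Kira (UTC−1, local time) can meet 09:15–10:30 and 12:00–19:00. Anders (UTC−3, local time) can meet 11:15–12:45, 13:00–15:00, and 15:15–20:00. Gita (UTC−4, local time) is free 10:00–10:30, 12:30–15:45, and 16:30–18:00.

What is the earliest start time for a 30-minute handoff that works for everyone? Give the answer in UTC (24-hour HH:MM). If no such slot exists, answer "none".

16:30

Kira → UTC: 10:15–11:30, 13:00–20:00.
Anders → UTC: 14:15–15:45, 16:00–18:00, 18:15–23:00.
Gita → UTC: 14:00–14:30, 16:30–19:45, 20:30–22:00.
Kira ∩ Anders: 14:15–15:45, 16:00–18:00, 18:15–20:00.
Kira ∩ Anders ∩ Gita: 14:15–14:30, 16:30–18:00, 18:15–19:45.
Windows ≥ 30 min: 16:30–18:00, 18:15–19:45.
Earliest such window starts at 16:30.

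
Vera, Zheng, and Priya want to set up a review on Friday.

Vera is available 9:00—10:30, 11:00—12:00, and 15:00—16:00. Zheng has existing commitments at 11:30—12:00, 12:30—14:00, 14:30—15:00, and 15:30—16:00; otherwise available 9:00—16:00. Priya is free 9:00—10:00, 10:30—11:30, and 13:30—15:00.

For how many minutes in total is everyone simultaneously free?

Zheng free within 09:00–16:00: 09:00–11:30, 12:00–12:30, 14:00–14:30, 15:00–15:30.
Vera ∩ Zheng: 09:00–10:30, 11:00–11:30, 15:00–15:30.
Vera ∩ Zheng ∩ Priya: 09:00–10:00, 11:00–11:30.
Total common minutes: 60 + 30 = 90.

90 minutes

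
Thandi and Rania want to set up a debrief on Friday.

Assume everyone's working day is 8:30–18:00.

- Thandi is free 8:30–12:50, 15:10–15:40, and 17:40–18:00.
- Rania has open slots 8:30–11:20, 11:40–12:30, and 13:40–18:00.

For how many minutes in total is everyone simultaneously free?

270 minutes

Thandi ∩ Rania: 08:30–11:20, 11:40–12:30, 15:10–15:40, 17:40–18:00.
Total common minutes: 170 + 50 + 30 + 20 = 270.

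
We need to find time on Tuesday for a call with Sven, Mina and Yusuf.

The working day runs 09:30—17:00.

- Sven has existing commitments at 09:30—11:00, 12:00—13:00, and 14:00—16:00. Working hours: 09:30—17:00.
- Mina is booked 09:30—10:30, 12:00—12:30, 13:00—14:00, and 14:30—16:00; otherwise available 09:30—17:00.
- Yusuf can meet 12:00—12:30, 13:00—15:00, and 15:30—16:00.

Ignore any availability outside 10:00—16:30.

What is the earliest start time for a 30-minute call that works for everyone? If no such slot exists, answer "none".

none

Sven free within 09:30–17:00: 11:00–12:00, 13:00–14:00, 16:00–17:00.
Mina free within 09:30–17:00: 10:30–12:00, 12:30–13:00, 14:00–14:30, 16:00–17:00.
Sven ∩ Mina: 11:00–12:00, 16:00–17:00.
Sven ∩ Mina ∩ Yusuf: (none).
Restricted to 10:00–16:30: (none).
Windows ≥ 30 min: (none).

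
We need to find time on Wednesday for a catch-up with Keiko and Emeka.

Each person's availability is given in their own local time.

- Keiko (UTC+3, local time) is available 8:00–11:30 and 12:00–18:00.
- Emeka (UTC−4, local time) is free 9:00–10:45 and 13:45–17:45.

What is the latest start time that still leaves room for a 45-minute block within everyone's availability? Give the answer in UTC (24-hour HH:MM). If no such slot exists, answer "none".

Keiko → UTC: 05:00–08:30, 09:00–15:00.
Emeka → UTC: 13:00–14:45, 17:45–21:45.
Keiko ∩ Emeka: 13:00–14:45.
Windows ≥ 45 min: 13:00–14:45.
Latest start in the last window 13:00–14:45 is 14:45 − 45 min = 14:00.

14:00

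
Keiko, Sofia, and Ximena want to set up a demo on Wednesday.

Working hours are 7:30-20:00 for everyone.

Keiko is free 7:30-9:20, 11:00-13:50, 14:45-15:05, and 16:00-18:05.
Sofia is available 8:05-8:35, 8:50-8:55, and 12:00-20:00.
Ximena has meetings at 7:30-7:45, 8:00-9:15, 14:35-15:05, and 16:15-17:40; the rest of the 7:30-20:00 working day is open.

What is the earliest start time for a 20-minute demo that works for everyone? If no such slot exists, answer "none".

12:00

Ximena free within 07:30–20:00: 07:45–08:00, 09:15–14:35, 15:05–16:15, 17:40–20:00.
Keiko ∩ Sofia: 08:05–08:35, 08:50–08:55, 12:00–13:50, 14:45–15:05, 16:00–18:05.
Keiko ∩ Sofia ∩ Ximena: 12:00–13:50, 16:00–16:15, 17:40–18:05.
Windows ≥ 20 min: 12:00–13:50, 17:40–18:05.
Earliest such window starts at 12:00.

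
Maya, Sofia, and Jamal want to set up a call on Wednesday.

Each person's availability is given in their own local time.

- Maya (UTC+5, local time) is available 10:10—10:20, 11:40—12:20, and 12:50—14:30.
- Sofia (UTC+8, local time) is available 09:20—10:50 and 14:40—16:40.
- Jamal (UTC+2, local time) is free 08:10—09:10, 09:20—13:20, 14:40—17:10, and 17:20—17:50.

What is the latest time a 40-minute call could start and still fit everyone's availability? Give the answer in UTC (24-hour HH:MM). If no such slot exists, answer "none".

08:00

Maya → UTC: 05:10–05:20, 06:40–07:20, 07:50–09:30.
Sofia → UTC: 01:20–02:50, 06:40–08:40.
Jamal → UTC: 06:10–07:10, 07:20–11:20, 12:40–15:10, 15:20–15:50.
Maya ∩ Sofia: 06:40–07:20, 07:50–08:40.
Maya ∩ Sofia ∩ Jamal: 06:40–07:10, 07:50–08:40.
Windows ≥ 40 min: 07:50–08:40.
Latest start in the last window 07:50–08:40 is 08:40 − 40 min = 08:00.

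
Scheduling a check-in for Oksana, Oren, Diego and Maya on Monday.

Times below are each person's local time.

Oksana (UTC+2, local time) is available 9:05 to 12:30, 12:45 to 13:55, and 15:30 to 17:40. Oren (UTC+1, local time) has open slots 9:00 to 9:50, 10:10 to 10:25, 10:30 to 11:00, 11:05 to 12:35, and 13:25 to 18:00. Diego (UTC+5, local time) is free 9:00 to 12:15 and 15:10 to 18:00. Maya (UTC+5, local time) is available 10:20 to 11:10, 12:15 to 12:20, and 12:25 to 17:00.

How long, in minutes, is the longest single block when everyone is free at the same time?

50 minutes

Oksana → UTC: 07:05–10:30, 10:45–11:55, 13:30–15:40.
Oren → UTC: 08:00–08:50, 09:10–09:25, 09:30–10:00, 10:05–11:35, 12:25–17:00.
Diego → UTC: 04:00–07:15, 10:10–13:00.
Maya → UTC: 05:20–06:10, 07:15–07:20, 07:25–12:00.
Oksana ∩ Oren: 08:00–08:50, 09:10–09:25, 09:30–10:00, 10:05–10:30, 10:45–11:35, 13:30–15:40.
Oksana ∩ Oren ∩ Diego: 10:10–10:30, 10:45–11:35.
Oksana ∩ Oren ∩ Diego ∩ Maya: 10:10–10:30, 10:45–11:35.
Common window lengths: 20, 50 min; longest is 50.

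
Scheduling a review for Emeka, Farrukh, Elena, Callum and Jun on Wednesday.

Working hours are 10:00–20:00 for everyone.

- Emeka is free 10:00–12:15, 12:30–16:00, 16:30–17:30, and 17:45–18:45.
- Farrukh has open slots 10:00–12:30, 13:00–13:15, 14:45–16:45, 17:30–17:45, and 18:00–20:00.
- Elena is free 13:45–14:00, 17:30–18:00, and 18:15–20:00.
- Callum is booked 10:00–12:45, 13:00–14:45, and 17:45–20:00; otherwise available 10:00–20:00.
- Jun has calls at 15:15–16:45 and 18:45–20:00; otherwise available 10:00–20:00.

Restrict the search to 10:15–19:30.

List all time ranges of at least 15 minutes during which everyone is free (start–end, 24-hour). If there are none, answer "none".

none

Callum free within 10:00–20:00: 12:45–13:00, 14:45–17:45.
Jun free within 10:00–20:00: 10:00–15:15, 16:45–18:45.
Emeka ∩ Farrukh: 10:00–12:15, 13:00–13:15, 14:45–16:00, 16:30–16:45, 18:00–18:45.
Emeka ∩ Farrukh ∩ Elena: 18:15–18:45.
Emeka ∩ Farrukh ∩ Elena ∩ Callum: (none).
Emeka ∩ Farrukh ∩ Elena ∩ Callum ∩ Jun: (none).
Restricted to 10:15–19:30: (none).
Windows ≥ 15 min: (none).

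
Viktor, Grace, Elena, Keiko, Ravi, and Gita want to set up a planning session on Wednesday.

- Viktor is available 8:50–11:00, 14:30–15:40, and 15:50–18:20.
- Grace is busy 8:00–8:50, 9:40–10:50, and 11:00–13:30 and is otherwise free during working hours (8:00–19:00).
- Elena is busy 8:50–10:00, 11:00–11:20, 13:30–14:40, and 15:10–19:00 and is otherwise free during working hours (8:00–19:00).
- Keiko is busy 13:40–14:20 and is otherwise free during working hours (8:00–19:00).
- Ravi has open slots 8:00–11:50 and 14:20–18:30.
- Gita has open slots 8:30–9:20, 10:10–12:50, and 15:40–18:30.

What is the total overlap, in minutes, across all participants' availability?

Grace free within 08:00–19:00: 08:50–09:40, 10:50–11:00, 13:30–19:00.
Elena free within 08:00–19:00: 08:00–08:50, 10:00–11:00, 11:20–13:30, 14:40–15:10.
Keiko free within 08:00–19:00: 08:00–13:40, 14:20–19:00.
Viktor ∩ Grace: 08:50–09:40, 10:50–11:00, 14:30–15:40, 15:50–18:20.
Viktor ∩ Grace ∩ Elena: 10:50–11:00, 14:40–15:10.
Viktor ∩ Grace ∩ Elena ∩ Keiko: 10:50–11:00, 14:40–15:10.
Viktor ∩ Grace ∩ Elena ∩ Keiko ∩ Ravi: 10:50–11:00, 14:40–15:10.
Viktor ∩ Grace ∩ Elena ∩ Keiko ∩ Ravi ∩ Gita: 10:50–11:00.
Total common minutes: 10.

10 minutes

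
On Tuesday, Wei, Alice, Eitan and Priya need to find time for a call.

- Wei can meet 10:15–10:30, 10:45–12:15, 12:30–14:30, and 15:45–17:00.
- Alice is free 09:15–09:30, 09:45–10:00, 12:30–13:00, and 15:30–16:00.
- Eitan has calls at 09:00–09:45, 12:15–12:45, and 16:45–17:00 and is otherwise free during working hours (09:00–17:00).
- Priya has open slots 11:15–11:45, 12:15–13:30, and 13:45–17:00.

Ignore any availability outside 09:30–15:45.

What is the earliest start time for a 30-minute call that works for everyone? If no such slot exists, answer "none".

none

Eitan free within 09:00–17:00: 09:45–12:15, 12:45–16:45.
Wei ∩ Alice: 12:30–13:00, 15:45–16:00.
Wei ∩ Alice ∩ Eitan: 12:45–13:00, 15:45–16:00.
Wei ∩ Alice ∩ Eitan ∩ Priya: 12:45–13:00, 15:45–16:00.
Restricted to 09:30–15:45: 12:45–13:00.
Windows ≥ 30 min: (none).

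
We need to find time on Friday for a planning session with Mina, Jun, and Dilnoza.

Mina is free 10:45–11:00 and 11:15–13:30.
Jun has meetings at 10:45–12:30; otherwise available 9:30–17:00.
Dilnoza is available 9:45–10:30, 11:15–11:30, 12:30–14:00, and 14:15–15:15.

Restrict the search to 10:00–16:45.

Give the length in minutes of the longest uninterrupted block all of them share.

60 minutes

Jun free within 09:30–17:00: 09:30–10:45, 12:30–17:00.
Mina ∩ Jun: 12:30–13:30.
Mina ∩ Jun ∩ Dilnoza: 12:30–13:30.
Restricted to 10:00–16:45: 12:30–13:30.
Single common window of 60 minutes.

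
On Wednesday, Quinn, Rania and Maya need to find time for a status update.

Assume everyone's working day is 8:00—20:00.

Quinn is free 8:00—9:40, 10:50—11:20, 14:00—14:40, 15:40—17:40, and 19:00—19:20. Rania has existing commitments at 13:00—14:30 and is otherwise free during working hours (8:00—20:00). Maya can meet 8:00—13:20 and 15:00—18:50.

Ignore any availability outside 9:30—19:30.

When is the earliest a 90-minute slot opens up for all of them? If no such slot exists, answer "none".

Rania free within 08:00–20:00: 08:00–13:00, 14:30–20:00.
Quinn ∩ Rania: 08:00–09:40, 10:50–11:20, 14:30–14:40, 15:40–17:40, 19:00–19:20.
Quinn ∩ Rania ∩ Maya: 08:00–09:40, 10:50–11:20, 15:40–17:40.
Restricted to 09:30–19:30: 09:30–09:40, 10:50–11:20, 15:40–17:40.
Windows ≥ 90 min: 15:40–17:40.
Earliest such window starts at 15:40.

15:40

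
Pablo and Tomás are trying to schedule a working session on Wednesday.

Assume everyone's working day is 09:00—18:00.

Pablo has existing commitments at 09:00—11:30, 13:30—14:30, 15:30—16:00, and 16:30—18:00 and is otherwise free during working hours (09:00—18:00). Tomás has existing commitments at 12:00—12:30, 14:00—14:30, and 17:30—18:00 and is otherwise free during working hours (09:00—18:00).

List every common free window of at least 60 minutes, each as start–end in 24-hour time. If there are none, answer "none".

12:30–13:30, 14:30–15:30

Pablo free within 09:00–18:00: 11:30–13:30, 14:30–15:30, 16:00–16:30.
Tomás free within 09:00–18:00: 09:00–12:00, 12:30–14:00, 14:30–17:30.
Pablo ∩ Tomás: 11:30–12:00, 12:30–13:30, 14:30–15:30, 16:00–16:30.
Windows ≥ 60 min: 12:30–13:30, 14:30–15:30.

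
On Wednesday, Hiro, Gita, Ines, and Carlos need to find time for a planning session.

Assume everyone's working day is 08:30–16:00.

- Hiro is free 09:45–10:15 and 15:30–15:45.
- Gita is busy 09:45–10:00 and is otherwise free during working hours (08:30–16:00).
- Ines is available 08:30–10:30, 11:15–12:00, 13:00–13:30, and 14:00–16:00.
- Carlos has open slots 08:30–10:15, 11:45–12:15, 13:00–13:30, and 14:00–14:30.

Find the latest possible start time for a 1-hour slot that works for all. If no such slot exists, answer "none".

Gita free within 08:30–16:00: 08:30–09:45, 10:00–16:00.
Hiro ∩ Gita: 10:00–10:15, 15:30–15:45.
Hiro ∩ Gita ∩ Ines: 10:00–10:15, 15:30–15:45.
Hiro ∩ Gita ∩ Ines ∩ Carlos: 10:00–10:15.
Windows ≥ 60 min: (none).

none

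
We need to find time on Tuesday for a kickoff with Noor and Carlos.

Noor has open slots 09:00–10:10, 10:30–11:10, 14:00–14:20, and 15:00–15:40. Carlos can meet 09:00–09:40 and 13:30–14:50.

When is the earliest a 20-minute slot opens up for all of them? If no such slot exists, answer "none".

Noor ∩ Carlos: 09:00–09:40, 14:00–14:20.
Windows ≥ 20 min: 09:00–09:40, 14:00–14:20.
Earliest such window starts at 09:00.

09:00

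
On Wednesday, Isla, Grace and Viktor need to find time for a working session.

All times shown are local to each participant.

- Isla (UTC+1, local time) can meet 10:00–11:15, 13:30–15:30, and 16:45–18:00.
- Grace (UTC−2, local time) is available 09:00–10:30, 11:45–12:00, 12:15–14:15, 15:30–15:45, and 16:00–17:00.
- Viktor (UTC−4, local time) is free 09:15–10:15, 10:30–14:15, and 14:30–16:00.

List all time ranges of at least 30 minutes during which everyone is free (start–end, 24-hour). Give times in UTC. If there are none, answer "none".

Isla → UTC: 09:00–10:15, 12:30–14:30, 15:45–17:00.
Grace → UTC: 11:00–12:30, 13:45–14:00, 14:15–16:15, 17:30–17:45, 18:00–19:00.
Viktor → UTC: 13:15–14:15, 14:30–18:15, 18:30–20:00.
Isla ∩ Grace: 13:45–14:00, 14:15–14:30, 15:45–16:15.
Isla ∩ Grace ∩ Viktor: 13:45–14:00, 15:45–16:15.
Windows ≥ 30 min: 15:45–16:15.

15:45–16:15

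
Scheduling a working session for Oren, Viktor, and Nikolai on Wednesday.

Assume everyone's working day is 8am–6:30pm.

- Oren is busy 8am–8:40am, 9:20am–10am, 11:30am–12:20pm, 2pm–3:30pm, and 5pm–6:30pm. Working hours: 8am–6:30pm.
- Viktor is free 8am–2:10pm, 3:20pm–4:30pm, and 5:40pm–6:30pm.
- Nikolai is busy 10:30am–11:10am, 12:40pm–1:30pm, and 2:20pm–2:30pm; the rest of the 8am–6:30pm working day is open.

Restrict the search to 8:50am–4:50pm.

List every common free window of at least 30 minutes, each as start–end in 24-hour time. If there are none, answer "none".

08:50–09:20, 10:00–10:30, 13:30–14:00, 15:30–16:30

Oren free within 08:00–18:30: 08:40–09:20, 10:00–11:30, 12:20–14:00, 15:30–17:00.
Nikolai free within 08:00–18:30: 08:00–10:30, 11:10–12:40, 13:30–14:20, 14:30–18:30.
Oren ∩ Viktor: 08:40–09:20, 10:00–11:30, 12:20–14:00, 15:30–16:30.
Oren ∩ Viktor ∩ Nikolai: 08:40–09:20, 10:00–10:30, 11:10–11:30, 12:20–12:40, 13:30–14:00, 15:30–16:30.
Restricted to 08:50–16:50: 08:50–09:20, 10:00–10:30, 11:10–11:30, 12:20–12:40, 13:30–14:00, 15:30–16:30.
Windows ≥ 30 min: 08:50–09:20, 10:00–10:30, 13:30–14:00, 15:30–16:30.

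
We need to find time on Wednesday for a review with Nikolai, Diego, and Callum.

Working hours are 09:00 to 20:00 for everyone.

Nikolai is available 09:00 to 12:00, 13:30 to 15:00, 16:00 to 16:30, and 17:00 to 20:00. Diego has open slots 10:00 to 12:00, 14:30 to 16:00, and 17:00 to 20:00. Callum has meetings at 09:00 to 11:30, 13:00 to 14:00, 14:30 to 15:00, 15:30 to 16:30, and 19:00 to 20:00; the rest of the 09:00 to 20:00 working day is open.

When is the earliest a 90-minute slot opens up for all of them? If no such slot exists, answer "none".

17:00

Callum free within 09:00–20:00: 11:30–13:00, 14:00–14:30, 15:00–15:30, 16:30–19:00.
Nikolai ∩ Diego: 10:00–12:00, 14:30–15:00, 17:00–20:00.
Nikolai ∩ Diego ∩ Callum: 11:30–12:00, 17:00–19:00.
Windows ≥ 90 min: 17:00–19:00.
Earliest such window starts at 17:00.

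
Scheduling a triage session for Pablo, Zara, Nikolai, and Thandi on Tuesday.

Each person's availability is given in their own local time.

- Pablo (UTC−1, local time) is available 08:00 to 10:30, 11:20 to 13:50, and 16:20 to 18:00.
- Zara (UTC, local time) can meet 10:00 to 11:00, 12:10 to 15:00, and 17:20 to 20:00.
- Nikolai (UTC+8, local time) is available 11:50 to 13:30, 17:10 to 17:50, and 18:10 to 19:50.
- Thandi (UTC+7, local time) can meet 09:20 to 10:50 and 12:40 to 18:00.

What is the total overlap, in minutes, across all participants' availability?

Pablo → UTC: 09:00–11:30, 12:20–14:50, 17:20–19:00.
Zara → UTC: 10:00–11:00, 12:10–15:00, 17:20–20:00.
Nikolai → UTC: 03:50–05:30, 09:10–09:50, 10:10–11:50.
Thandi → UTC: 02:20–03:50, 05:40–11:00.
Pablo ∩ Zara: 10:00–11:00, 12:20–14:50, 17:20–19:00.
Pablo ∩ Zara ∩ Nikolai: 10:10–11:00.
Pablo ∩ Zara ∩ Nikolai ∩ Thandi: 10:10–11:00.
Total common minutes: 50.

50 minutes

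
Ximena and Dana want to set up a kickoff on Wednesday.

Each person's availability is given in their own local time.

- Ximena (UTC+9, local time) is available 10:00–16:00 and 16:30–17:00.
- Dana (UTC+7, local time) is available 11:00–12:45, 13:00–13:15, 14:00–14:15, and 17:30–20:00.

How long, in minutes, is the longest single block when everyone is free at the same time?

105 minutes

Ximena → UTC: 01:00–07:00, 07:30–08:00.
Dana → UTC: 04:00–05:45, 06:00–06:15, 07:00–07:15, 10:30–13:00.
Ximena ∩ Dana: 04:00–05:45, 06:00–06:15.
Common window lengths: 105, 15 min; longest is 105.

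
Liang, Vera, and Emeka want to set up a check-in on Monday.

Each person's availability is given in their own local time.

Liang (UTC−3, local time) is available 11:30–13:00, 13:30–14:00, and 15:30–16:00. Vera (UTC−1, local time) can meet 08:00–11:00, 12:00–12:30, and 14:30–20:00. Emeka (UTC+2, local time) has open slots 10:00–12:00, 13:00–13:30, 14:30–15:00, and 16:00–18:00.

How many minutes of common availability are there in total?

30 minutes

Liang → UTC: 14:30–16:00, 16:30–17:00, 18:30–19:00.
Vera → UTC: 09:00–12:00, 13:00–13:30, 15:30–21:00.
Emeka → UTC: 08:00–10:00, 11:00–11:30, 12:30–13:00, 14:00–16:00.
Liang ∩ Vera: 15:30–16:00, 16:30–17:00, 18:30–19:00.
Liang ∩ Vera ∩ Emeka: 15:30–16:00.
Total common minutes: 30.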